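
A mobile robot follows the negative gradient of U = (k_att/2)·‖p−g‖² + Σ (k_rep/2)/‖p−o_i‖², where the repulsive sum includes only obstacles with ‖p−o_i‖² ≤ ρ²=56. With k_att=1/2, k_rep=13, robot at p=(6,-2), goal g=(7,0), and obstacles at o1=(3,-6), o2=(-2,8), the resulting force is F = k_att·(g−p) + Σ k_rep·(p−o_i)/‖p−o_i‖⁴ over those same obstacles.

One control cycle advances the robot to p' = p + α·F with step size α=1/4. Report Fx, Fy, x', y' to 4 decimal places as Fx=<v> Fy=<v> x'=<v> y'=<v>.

Fx=0.5624 Fy=1.0832 x'=6.1406 y'=-1.7292

F_att = 1/2·(g−p) = 1/2·(1,2) = (0.5000,1.0000)
o1: d²=25 ≤ ρ²=56; F_rep = 13·(3,4)/25² = (0.0624,0.0832)
o2: d²=164 > ρ²=56 → inactive
F = F_att + ΣF_rep = (0.5624,1.0832)
p' = p + 1/4·F = (6.1406,-1.7292)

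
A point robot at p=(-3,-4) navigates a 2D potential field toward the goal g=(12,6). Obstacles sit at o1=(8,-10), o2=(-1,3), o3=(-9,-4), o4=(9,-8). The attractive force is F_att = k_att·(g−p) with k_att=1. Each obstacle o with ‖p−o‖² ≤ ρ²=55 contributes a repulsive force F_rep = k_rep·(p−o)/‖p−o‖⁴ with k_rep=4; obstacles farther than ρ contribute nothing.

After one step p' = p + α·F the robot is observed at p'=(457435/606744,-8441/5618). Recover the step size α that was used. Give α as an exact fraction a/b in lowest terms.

α = 1/4

F_att = 1·(g−p) = 1·(15,10) = (15.0000,10.0000)
o1: d²=157 > ρ²=55 → inactive
o2: d²=53 ≤ ρ²=55; F_rep = 4·(-2,-7)/53² = (-0.0028,-0.0100)
o3: d²=36 ≤ ρ²=55; F_rep = 4·(6,0)/36² = (0.0185,0.0000)
o4: d²=160 > ρ²=55 → inactive
F = F_att + ΣF_rep = (15.0157,9.9900)
Δp = p'−p = (3.7539,2.4975); α = Δx/Fx = (2277667/606744) / (2277667/151686) = 1/4
check: Δy/Fy = (14031/5618) / (28062/2809) = 1/4 ✓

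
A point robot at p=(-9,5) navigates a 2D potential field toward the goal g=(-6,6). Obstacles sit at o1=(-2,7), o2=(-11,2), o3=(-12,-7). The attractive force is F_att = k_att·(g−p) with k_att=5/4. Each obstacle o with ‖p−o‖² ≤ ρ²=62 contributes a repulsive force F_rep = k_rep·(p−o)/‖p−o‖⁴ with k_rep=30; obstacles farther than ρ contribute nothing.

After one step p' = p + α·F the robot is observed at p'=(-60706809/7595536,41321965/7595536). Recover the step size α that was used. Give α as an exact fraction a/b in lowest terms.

F_att = 5/4·(g−p) = 5/4·(3,1) = (3.7500,1.2500)
o1: d²=53 ≤ ρ²=62; F_rep = 30·(-7,-2)/53² = (-0.0748,-0.0214)
o2: d²=13 ≤ ρ²=62; F_rep = 30·(2,3)/13² = (0.3550,0.5325)
o3: d²=153 > ρ²=62 → inactive
F = F_att + ΣF_rep = (4.0303,1.7612)
Δp = p'−p = (1.0076,0.4403); α = Δx/Fx = (7653015/7595536) / (7653015/1898884) = 1/4
check: Δy/Fy = (3344285/7595536) / (3344285/1898884) = 1/4 ✓

α = 1/4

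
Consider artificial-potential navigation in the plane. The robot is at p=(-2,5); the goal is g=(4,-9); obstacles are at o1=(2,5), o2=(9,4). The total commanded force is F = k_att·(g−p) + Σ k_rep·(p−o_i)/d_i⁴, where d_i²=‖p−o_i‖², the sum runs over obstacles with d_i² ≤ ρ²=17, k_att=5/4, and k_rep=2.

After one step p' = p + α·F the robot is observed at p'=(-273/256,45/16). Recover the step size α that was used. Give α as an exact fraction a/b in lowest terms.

F_att = 5/4·(g−p) = 5/4·(6,-14) = (7.5000,-17.5000)
o1: d²=16 ≤ ρ²=17; F_rep = 2·(-4,0)/16² = (-0.0312,0.0000)
o2: d²=122 > ρ²=17 → inactive
F = F_att + ΣF_rep = (7.4688,-17.5000)
Δp = p'−p = (0.9336,-2.1875); α = Δx/Fx = (239/256) / (239/32) = 1/8
check: Δy/Fy = (-35/16) / (-35/2) = 1/8 ✓

α = 1/8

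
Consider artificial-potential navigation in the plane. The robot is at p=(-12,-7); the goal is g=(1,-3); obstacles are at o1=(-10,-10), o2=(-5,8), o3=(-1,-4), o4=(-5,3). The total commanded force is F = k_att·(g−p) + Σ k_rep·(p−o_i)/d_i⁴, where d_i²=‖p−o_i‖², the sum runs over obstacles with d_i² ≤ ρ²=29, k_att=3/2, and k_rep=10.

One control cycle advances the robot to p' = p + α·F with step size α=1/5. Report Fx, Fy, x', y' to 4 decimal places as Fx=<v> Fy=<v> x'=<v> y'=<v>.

F_att = 3/2·(g−p) = 3/2·(13,4) = (19.5000,6.0000)
o1: d²=13 ≤ ρ²=29; F_rep = 10·(-2,3)/13² = (-0.1183,0.1775)
o2: d²=274 > ρ²=29 → inactive
o3: d²=130 > ρ²=29 → inactive
o4: d²=149 > ρ²=29 → inactive
F = F_att + ΣF_rep = (19.3817,6.1775)
p' = p + 1/5·F = (-8.1237,-5.7645)

Fx=19.3817 Fy=6.1775 x'=-8.1237 y'=-5.7645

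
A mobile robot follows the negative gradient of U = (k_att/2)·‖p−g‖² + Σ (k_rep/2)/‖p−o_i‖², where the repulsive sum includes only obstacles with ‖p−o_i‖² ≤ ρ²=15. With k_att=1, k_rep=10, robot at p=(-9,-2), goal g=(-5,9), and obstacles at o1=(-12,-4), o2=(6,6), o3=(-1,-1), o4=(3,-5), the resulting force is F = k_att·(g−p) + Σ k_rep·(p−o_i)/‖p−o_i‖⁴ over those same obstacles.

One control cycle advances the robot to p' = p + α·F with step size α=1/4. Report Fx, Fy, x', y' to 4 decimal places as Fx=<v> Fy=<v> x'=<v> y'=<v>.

F_att = 1·(g−p) = 1·(4,11) = (4.0000,11.0000)
o1: d²=13 ≤ ρ²=15; F_rep = 10·(3,2)/13² = (0.1775,0.1183)
o2: d²=289 > ρ²=15 → inactive
o3: d²=65 > ρ²=15 → inactive
o4: d²=153 > ρ²=15 → inactive
F = F_att + ΣF_rep = (4.1775,11.1183)
p' = p + 1/4·F = (-7.9556,0.7796)

Fx=4.1775 Fy=11.1183 x'=-7.9556 y'=0.7796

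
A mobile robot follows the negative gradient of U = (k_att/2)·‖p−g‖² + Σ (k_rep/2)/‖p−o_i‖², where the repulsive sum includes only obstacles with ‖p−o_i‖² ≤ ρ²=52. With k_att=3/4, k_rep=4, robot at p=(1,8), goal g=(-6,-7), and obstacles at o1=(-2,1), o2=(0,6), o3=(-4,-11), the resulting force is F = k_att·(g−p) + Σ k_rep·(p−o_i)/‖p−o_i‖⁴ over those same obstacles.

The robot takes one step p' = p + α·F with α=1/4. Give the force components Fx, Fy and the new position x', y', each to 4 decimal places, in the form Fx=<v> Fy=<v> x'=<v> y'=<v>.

Fx=-5.0900 Fy=-10.9300 x'=-0.2725 y'=5.2675

F_att = 3/4·(g−p) = 3/4·(-7,-15) = (-5.2500,-11.2500)
o1: d²=58 > ρ²=52 → inactive
o2: d²=5 ≤ ρ²=52; F_rep = 4·(1,2)/5² = (0.1600,0.3200)
o3: d²=386 > ρ²=52 → inactive
F = F_att + ΣF_rep = (-5.0900,-10.9300)
p' = p + 1/4·F = (-0.2725,5.2675)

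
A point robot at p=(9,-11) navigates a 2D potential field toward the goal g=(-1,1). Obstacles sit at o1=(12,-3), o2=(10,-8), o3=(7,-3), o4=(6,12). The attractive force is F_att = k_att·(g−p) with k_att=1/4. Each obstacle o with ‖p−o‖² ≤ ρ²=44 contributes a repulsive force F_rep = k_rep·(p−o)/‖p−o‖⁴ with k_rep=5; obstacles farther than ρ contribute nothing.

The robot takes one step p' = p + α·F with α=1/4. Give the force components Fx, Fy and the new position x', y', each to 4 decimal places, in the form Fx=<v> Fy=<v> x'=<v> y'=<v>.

Fx=-2.5500 Fy=2.8500 x'=8.3625 y'=-10.2875

F_att = 1/4·(g−p) = 1/4·(-10,12) = (-2.5000,3.0000)
o1: d²=73 > ρ²=44 → inactive
o2: d²=10 ≤ ρ²=44; F_rep = 5·(-1,-3)/10² = (-0.0500,-0.1500)
o3: d²=68 > ρ²=44 → inactive
o4: d²=538 > ρ²=44 → inactive
F = F_att + ΣF_rep = (-2.5500,2.8500)
p' = p + 1/4·F = (8.3625,-10.2875)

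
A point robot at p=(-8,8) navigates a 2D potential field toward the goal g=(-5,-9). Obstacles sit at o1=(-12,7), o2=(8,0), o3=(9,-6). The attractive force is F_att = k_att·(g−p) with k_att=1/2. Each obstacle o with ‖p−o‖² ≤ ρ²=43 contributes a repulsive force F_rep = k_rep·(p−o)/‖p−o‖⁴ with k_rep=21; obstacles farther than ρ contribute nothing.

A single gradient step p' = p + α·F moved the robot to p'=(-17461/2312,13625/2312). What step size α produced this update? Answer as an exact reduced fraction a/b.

α = 1/4

F_att = 1/2·(g−p) = 1/2·(3,-17) = (1.5000,-8.5000)
o1: d²=17 ≤ ρ²=43; F_rep = 21·(4,1)/17² = (0.2907,0.0727)
o2: d²=320 > ρ²=43 → inactive
o3: d²=485 > ρ²=43 → inactive
F = F_att + ΣF_rep = (1.7907,-8.4273)
Δp = p'−p = (0.4477,-2.1068); α = Δx/Fx = (1035/2312) / (1035/578) = 1/4
check: Δy/Fy = (-4871/2312) / (-4871/578) = 1/4 ✓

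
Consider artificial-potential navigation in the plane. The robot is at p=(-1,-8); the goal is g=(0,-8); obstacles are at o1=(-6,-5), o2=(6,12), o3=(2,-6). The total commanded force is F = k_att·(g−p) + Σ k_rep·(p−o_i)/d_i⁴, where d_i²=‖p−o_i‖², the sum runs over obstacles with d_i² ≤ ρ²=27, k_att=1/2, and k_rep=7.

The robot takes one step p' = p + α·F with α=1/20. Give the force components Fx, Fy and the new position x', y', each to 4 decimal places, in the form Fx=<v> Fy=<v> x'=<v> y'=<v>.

F_att = 1/2·(g−p) = 1/2·(1,0) = (0.5000,0.0000)
o1: d²=34 > ρ²=27 → inactive
o2: d²=449 > ρ²=27 → inactive
o3: d²=13 ≤ ρ²=27; F_rep = 7·(-3,-2)/13² = (-0.1243,-0.0828)
F = F_att + ΣF_rep = (0.3757,-0.0828)
p' = p + 1/20·F = (-0.9812,-8.0041)

Fx=0.3757 Fy=-0.0828 x'=-0.9812 y'=-8.0041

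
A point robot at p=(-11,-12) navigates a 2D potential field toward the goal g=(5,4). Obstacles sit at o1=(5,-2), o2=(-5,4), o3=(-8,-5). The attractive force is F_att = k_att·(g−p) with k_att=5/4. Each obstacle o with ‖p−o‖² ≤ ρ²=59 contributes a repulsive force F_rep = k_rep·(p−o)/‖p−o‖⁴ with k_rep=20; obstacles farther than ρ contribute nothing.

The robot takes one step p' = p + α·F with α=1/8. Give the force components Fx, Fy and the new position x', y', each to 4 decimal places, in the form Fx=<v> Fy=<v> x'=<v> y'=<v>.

Fx=19.9822 Fy=19.9584 x'=-8.5022 y'=-9.5052

F_att = 5/4·(g−p) = 5/4·(16,16) = (20.0000,20.0000)
o1: d²=356 > ρ²=59 → inactive
o2: d²=292 > ρ²=59 → inactive
o3: d²=58 ≤ ρ²=59; F_rep = 20·(-3,-7)/58² = (-0.0178,-0.0416)
F = F_att + ΣF_rep = (19.9822,19.9584)
p' = p + 1/8·F = (-8.5022,-9.5052)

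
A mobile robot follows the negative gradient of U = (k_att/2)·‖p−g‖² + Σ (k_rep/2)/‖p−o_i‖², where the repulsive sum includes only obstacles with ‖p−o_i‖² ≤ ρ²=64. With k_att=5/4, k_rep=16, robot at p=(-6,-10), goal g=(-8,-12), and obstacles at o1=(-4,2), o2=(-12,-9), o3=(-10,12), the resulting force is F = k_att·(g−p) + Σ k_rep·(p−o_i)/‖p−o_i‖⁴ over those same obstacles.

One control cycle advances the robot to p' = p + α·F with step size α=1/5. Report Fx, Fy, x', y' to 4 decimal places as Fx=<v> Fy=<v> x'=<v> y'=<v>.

Fx=-2.4299 Fy=-2.5117 x'=-6.4860 y'=-10.5023

F_att = 5/4·(g−p) = 5/4·(-2,-2) = (-2.5000,-2.5000)
o1: d²=148 > ρ²=64 → inactive
o2: d²=37 ≤ ρ²=64; F_rep = 16·(6,-1)/37² = (0.0701,-0.0117)
o3: d²=500 > ρ²=64 → inactive
F = F_att + ΣF_rep = (-2.4299,-2.5117)
p' = p + 1/5·F = (-6.4860,-10.5023)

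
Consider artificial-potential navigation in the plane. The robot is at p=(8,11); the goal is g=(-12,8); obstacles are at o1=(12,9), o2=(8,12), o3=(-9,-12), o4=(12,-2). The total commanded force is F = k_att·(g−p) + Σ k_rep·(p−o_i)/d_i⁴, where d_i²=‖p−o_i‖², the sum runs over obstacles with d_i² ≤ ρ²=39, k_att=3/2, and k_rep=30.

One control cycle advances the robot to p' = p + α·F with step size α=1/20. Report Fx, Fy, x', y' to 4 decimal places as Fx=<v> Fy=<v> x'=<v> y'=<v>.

F_att = 3/2·(g−p) = 3/2·(-20,-3) = (-30.0000,-4.5000)
o1: d²=20 ≤ ρ²=39; F_rep = 30·(-4,2)/20² = (-0.3000,0.1500)
o2: d²=1 ≤ ρ²=39; F_rep = 30·(0,-1)/1² = (0.0000,-30.0000)
o3: d²=818 > ρ²=39 → inactive
o4: d²=185 > ρ²=39 → inactive
F = F_att + ΣF_rep = (-30.3000,-34.3500)
p' = p + 1/20·F = (6.4850,9.2825)

Fx=-30.3000 Fy=-34.3500 x'=6.4850 y'=9.2825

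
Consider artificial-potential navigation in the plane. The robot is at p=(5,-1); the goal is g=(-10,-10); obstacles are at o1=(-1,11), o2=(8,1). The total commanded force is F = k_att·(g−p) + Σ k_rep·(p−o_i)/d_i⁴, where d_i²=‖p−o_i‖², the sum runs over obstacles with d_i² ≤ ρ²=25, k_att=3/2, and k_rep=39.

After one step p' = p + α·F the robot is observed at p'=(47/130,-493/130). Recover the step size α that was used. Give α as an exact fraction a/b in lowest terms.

α = 1/5

F_att = 3/2·(g−p) = 3/2·(-15,-9) = (-22.5000,-13.5000)
o1: d²=180 > ρ²=25 → inactive
o2: d²=13 ≤ ρ²=25; F_rep = 39·(-3,-2)/13² = (-0.6923,-0.4615)
F = F_att + ΣF_rep = (-23.1923,-13.9615)
Δp = p'−p = (-4.6385,-2.7923); α = Δx/Fx = (-603/130) / (-603/26) = 1/5
check: Δy/Fy = (-363/130) / (-363/26) = 1/5 ✓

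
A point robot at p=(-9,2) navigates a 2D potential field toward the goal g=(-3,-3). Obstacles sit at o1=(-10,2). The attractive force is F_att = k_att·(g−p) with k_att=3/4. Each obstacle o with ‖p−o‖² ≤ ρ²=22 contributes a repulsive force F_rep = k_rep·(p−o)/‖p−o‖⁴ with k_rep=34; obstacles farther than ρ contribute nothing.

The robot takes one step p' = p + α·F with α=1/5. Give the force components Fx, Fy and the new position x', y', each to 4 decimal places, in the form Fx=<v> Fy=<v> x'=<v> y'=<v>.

F_att = 3/4·(g−p) = 3/4·(6,-5) = (4.5000,-3.7500)
o1: d²=1 ≤ ρ²=22; F_rep = 34·(1,0)/1² = (34.0000,0.0000)
F = F_att + ΣF_rep = (38.5000,-3.7500)
p' = p + 1/5·F = (-1.3000,1.2500)

Fx=38.5000 Fy=-3.7500 x'=-1.3000 y'=1.2500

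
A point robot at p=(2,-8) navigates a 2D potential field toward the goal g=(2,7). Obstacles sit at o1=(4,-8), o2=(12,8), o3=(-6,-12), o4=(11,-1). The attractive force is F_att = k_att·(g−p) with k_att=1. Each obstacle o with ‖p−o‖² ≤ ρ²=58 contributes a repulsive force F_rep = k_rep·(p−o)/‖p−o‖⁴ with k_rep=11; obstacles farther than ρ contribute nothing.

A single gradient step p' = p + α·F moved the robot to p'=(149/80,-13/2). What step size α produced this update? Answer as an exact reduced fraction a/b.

α = 1/10

F_att = 1·(g−p) = 1·(0,15) = (0.0000,15.0000)
o1: d²=4 ≤ ρ²=58; F_rep = 11·(-2,0)/4² = (-1.3750,0.0000)
o2: d²=356 > ρ²=58 → inactive
o3: d²=80 > ρ²=58 → inactive
o4: d²=130 > ρ²=58 → inactive
F = F_att + ΣF_rep = (-1.3750,15.0000)
Δp = p'−p = (-0.1375,1.5000); α = Δx/Fx = (-11/80) / (-11/8) = 1/10
check: Δy/Fy = (3/2) / (15) = 1/10 ✓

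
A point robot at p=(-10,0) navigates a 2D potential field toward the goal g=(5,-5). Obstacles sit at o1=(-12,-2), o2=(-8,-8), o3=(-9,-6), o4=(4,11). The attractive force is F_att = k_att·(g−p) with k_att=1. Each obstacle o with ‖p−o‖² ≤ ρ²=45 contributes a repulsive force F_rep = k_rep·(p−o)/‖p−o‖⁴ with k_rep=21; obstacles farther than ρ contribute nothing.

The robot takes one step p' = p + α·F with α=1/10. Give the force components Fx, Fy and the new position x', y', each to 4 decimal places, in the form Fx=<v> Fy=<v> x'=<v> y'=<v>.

Fx=15.6409 Fy=-4.2517 x'=-8.4359 y'=-0.4252

F_att = 1·(g−p) = 1·(15,-5) = (15.0000,-5.0000)
o1: d²=8 ≤ ρ²=45; F_rep = 21·(2,2)/8² = (0.6562,0.6562)
o2: d²=68 > ρ²=45 → inactive
o3: d²=37 ≤ ρ²=45; F_rep = 21·(-1,6)/37² = (-0.0153,0.0920)
o4: d²=317 > ρ²=45 → inactive
F = F_att + ΣF_rep = (15.6409,-4.2517)
p' = p + 1/10·F = (-8.4359,-0.4252)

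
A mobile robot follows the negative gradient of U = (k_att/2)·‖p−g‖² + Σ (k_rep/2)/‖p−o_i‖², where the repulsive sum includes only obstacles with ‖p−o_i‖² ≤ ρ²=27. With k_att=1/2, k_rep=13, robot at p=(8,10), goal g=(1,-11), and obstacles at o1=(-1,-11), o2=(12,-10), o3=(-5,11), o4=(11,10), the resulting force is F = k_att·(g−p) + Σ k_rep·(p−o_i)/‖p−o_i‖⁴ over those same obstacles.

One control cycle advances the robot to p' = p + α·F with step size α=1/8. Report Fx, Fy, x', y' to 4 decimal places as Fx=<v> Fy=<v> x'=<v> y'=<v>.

F_att = 1/2·(g−p) = 1/2·(-7,-21) = (-3.5000,-10.5000)
o1: d²=522 > ρ²=27 → inactive
o2: d²=416 > ρ²=27 → inactive
o3: d²=170 > ρ²=27 → inactive
o4: d²=9 ≤ ρ²=27; F_rep = 13·(-3,0)/9² = (-0.4815,0.0000)
F = F_att + ΣF_rep = (-3.9815,-10.5000)
p' = p + 1/8·F = (7.5023,8.6875)

Fx=-3.9815 Fy=-10.5000 x'=7.5023 y'=8.6875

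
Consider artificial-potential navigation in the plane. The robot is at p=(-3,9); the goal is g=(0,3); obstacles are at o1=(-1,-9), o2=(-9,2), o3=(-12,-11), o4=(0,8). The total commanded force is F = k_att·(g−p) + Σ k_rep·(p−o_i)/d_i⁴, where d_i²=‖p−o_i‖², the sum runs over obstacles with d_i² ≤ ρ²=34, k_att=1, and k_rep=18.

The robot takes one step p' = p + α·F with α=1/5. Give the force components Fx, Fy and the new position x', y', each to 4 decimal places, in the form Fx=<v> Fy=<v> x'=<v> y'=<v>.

Fx=2.4600 Fy=-5.8200 x'=-2.5080 y'=7.8360

F_att = 1·(g−p) = 1·(3,-6) = (3.0000,-6.0000)
o1: d²=328 > ρ²=34 → inactive
o2: d²=85 > ρ²=34 → inactive
o3: d²=481 > ρ²=34 → inactive
o4: d²=10 ≤ ρ²=34; F_rep = 18·(-3,1)/10² = (-0.5400,0.1800)
F = F_att + ΣF_rep = (2.4600,-5.8200)
p' = p + 1/5·F = (-2.5080,7.8360)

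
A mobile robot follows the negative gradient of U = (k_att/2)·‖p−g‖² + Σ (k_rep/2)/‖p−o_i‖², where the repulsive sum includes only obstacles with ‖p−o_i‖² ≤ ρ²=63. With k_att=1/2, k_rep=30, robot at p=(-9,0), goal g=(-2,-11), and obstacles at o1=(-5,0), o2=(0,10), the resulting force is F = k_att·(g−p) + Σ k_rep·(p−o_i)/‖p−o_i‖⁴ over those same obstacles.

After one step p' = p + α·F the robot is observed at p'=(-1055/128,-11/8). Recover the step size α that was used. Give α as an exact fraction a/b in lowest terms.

F_att = 1/2·(g−p) = 1/2·(7,-11) = (3.5000,-5.5000)
o1: d²=16 ≤ ρ²=63; F_rep = 30·(-4,0)/16² = (-0.4688,0.0000)
o2: d²=181 > ρ²=63 → inactive
F = F_att + ΣF_rep = (3.0312,-5.5000)
Δp = p'−p = (0.7578,-1.3750); α = Δx/Fx = (97/128) / (97/32) = 1/4
check: Δy/Fy = (-11/8) / (-11/2) = 1/4 ✓

α = 1/4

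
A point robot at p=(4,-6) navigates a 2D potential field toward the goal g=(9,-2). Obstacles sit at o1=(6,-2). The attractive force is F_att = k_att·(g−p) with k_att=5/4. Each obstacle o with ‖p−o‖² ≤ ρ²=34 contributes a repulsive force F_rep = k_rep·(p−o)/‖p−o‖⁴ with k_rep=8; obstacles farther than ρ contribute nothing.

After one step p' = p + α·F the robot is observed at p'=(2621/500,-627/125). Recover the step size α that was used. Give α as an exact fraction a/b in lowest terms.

F_att = 5/4·(g−p) = 5/4·(5,4) = (6.2500,5.0000)
o1: d²=20 ≤ ρ²=34; F_rep = 8·(-2,-4)/20² = (-0.0400,-0.0800)
F = F_att + ΣF_rep = (6.2100,4.9200)
Δp = p'−p = (1.2420,0.9840); α = Δx/Fx = (621/500) / (621/100) = 1/5
check: Δy/Fy = (123/125) / (123/25) = 1/5 ✓

α = 1/5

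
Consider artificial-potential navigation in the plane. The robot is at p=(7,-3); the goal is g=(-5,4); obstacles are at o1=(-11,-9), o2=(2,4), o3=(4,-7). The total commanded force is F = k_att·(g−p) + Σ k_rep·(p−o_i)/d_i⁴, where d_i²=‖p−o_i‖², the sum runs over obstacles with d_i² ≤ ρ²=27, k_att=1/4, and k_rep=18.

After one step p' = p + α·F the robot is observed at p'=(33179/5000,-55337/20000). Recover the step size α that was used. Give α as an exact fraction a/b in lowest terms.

α = 1/8

F_att = 1/4·(g−p) = 1/4·(-12,7) = (-3.0000,1.7500)
o1: d²=360 > ρ²=27 → inactive
o2: d²=74 > ρ²=27 → inactive
o3: d²=25 ≤ ρ²=27; F_rep = 18·(3,4)/25² = (0.0864,0.1152)
F = F_att + ΣF_rep = (-2.9136,1.8652)
Δp = p'−p = (-0.3642,0.2331); α = Δx/Fx = (-1821/5000) / (-1821/625) = 1/8
check: Δy/Fy = (4663/20000) / (4663/2500) = 1/8 ✓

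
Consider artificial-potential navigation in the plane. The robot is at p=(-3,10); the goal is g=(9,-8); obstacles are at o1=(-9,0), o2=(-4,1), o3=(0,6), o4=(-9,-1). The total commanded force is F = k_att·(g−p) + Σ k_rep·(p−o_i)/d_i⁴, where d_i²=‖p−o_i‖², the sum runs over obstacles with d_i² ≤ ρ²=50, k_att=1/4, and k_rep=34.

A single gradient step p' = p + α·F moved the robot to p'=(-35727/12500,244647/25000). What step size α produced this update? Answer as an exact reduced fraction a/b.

F_att = 1/4·(g−p) = 1/4·(12,-18) = (3.0000,-4.5000)
o1: d²=136 > ρ²=50 → inactive
o2: d²=82 > ρ²=50 → inactive
o3: d²=25 ≤ ρ²=50; F_rep = 34·(-3,4)/25² = (-0.1632,0.2176)
o4: d²=157 > ρ²=50 → inactive
F = F_att + ΣF_rep = (2.8368,-4.2824)
Δp = p'−p = (0.1418,-0.2141); α = Δx/Fx = (1773/12500) / (1773/625) = 1/20
check: Δy/Fy = (-5353/25000) / (-5353/1250) = 1/20 ✓

α = 1/20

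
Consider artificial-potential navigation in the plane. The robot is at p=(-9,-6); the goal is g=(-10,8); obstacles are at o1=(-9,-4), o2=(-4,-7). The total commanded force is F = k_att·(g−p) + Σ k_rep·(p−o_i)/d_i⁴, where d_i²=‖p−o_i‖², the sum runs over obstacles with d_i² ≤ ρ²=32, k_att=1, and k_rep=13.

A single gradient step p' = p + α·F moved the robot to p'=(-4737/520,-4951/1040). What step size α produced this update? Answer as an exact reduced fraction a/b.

α = 1/10

F_att = 1·(g−p) = 1·(-1,14) = (-1.0000,14.0000)
o1: d²=4 ≤ ρ²=32; F_rep = 13·(0,-2)/4² = (0.0000,-1.6250)
o2: d²=26 ≤ ρ²=32; F_rep = 13·(-5,1)/26² = (-0.0962,0.0192)
F = F_att + ΣF_rep = (-1.0962,12.3942)
Δp = p'−p = (-0.1096,1.2394); α = Δx/Fx = (-57/520) / (-57/52) = 1/10
check: Δy/Fy = (1289/1040) / (1289/104) = 1/10 ✓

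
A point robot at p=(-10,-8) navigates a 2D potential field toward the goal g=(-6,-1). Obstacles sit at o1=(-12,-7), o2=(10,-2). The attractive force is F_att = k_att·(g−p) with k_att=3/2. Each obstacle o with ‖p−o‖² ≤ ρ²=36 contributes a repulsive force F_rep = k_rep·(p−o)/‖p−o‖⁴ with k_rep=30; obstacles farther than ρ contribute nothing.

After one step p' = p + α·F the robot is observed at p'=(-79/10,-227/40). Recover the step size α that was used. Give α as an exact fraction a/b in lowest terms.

F_att = 3/2·(g−p) = 3/2·(4,7) = (6.0000,10.5000)
o1: d²=5 ≤ ρ²=36; F_rep = 30·(2,-1)/5² = (2.4000,-1.2000)
o2: d²=436 > ρ²=36 → inactive
F = F_att + ΣF_rep = (8.4000,9.3000)
Δp = p'−p = (2.1000,2.3250); α = Δx/Fx = (21/10) / (42/5) = 1/4
check: Δy/Fy = (93/40) / (93/10) = 1/4 ✓

α = 1/4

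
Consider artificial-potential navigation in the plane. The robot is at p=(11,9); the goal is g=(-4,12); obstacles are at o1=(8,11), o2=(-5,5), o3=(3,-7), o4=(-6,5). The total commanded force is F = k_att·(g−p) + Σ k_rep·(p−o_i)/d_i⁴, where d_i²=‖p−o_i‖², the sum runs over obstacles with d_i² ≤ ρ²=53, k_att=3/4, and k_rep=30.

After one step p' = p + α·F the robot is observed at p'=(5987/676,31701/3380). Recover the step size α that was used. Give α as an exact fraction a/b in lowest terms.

α = 1/5

F_att = 3/4·(g−p) = 3/4·(-15,3) = (-11.2500,2.2500)
o1: d²=13 ≤ ρ²=53; F_rep = 30·(3,-2)/13² = (0.5325,-0.3550)
o2: d²=272 > ρ²=53 → inactive
o3: d²=320 > ρ²=53 → inactive
o4: d²=305 > ρ²=53 → inactive
F = F_att + ΣF_rep = (-10.7175,1.8950)
Δp = p'−p = (-2.1435,0.3790); α = Δx/Fx = (-1449/676) / (-7245/676) = 1/5
check: Δy/Fy = (1281/3380) / (1281/676) = 1/5 ✓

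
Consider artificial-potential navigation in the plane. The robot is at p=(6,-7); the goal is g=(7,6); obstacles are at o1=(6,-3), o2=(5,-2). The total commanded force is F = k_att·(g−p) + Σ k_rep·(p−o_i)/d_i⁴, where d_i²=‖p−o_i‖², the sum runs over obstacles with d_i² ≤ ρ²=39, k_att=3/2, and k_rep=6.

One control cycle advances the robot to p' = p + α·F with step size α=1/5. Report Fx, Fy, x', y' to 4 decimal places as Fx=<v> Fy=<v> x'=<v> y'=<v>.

F_att = 3/2·(g−p) = 3/2·(1,13) = (1.5000,19.5000)
o1: d²=16 ≤ ρ²=39; F_rep = 6·(0,-4)/16² = (0.0000,-0.0938)
o2: d²=26 ≤ ρ²=39; F_rep = 6·(1,-5)/26² = (0.0089,-0.0444)
F = F_att + ΣF_rep = (1.5089,19.3619)
p' = p + 1/5·F = (6.3018,-3.1276)

Fx=1.5089 Fy=19.3619 x'=6.3018 y'=-3.1276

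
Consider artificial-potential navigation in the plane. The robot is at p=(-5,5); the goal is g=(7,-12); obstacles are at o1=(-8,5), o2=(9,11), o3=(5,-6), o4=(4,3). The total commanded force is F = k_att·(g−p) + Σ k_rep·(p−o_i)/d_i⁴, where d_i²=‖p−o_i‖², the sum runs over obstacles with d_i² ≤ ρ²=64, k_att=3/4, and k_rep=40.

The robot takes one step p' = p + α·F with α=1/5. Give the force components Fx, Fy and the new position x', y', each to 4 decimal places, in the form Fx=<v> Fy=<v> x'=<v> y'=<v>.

Fx=10.4815 Fy=-12.7500 x'=-2.9037 y'=2.4500

F_att = 3/4·(g−p) = 3/4·(12,-17) = (9.0000,-12.7500)
o1: d²=9 ≤ ρ²=64; F_rep = 40·(3,0)/9² = (1.4815,0.0000)
o2: d²=232 > ρ²=64 → inactive
o3: d²=221 > ρ²=64 → inactive
o4: d²=85 > ρ²=64 → inactive
F = F_att + ΣF_rep = (10.4815,-12.7500)
p' = p + 1/5·F = (-2.9037,2.4500)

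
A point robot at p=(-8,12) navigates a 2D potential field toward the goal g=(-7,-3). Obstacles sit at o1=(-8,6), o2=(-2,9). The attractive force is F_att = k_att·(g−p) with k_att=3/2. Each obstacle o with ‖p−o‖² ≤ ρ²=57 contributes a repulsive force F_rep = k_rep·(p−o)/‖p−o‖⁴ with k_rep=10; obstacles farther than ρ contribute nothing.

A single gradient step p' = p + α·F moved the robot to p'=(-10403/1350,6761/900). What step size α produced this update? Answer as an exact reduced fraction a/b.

α = 1/5

F_att = 3/2·(g−p) = 3/2·(1,-15) = (1.5000,-22.5000)
o1: d²=36 ≤ ρ²=57; F_rep = 10·(0,6)/36² = (0.0000,0.0463)
o2: d²=45 ≤ ρ²=57; F_rep = 10·(-6,3)/45² = (-0.0296,0.0148)
F = F_att + ΣF_rep = (1.4704,-22.4389)
Δp = p'−p = (0.2941,-4.4878); α = Δx/Fx = (397/1350) / (397/270) = 1/5
check: Δy/Fy = (-4039/900) / (-4039/180) = 1/5 ✓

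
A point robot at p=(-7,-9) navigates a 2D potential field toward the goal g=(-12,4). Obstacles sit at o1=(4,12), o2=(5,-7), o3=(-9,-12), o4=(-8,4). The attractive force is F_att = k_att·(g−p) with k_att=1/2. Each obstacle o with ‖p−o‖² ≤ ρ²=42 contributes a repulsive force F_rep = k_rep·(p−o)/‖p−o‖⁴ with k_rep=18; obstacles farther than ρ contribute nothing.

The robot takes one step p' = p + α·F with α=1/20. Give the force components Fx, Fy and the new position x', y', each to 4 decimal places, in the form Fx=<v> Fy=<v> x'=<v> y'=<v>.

F_att = 1/2·(g−p) = 1/2·(-5,13) = (-2.5000,6.5000)
o1: d²=562 > ρ²=42 → inactive
o2: d²=148 > ρ²=42 → inactive
o3: d²=13 ≤ ρ²=42; F_rep = 18·(2,3)/13² = (0.2130,0.3195)
o4: d²=170 > ρ²=42 → inactive
F = F_att + ΣF_rep = (-2.2870,6.8195)
p' = p + 1/20·F = (-7.1143,-8.6590)

Fx=-2.2870 Fy=6.8195 x'=-7.1143 y'=-8.6590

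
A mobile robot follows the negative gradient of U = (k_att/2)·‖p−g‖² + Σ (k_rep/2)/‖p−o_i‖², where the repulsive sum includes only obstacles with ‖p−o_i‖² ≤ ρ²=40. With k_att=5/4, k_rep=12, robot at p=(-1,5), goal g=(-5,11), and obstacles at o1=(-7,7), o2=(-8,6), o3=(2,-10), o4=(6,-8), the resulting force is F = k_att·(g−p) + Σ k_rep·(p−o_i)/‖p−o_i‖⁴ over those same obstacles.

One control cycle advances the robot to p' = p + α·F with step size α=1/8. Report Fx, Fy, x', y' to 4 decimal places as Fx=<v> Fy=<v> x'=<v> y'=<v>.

Fx=-4.9550 Fy=7.4850 x'=-1.6194 y'=5.9356

F_att = 5/4·(g−p) = 5/4·(-4,6) = (-5.0000,7.5000)
o1: d²=40 ≤ ρ²=40; F_rep = 12·(6,-2)/40² = (0.0450,-0.0150)
o2: d²=50 > ρ²=40 → inactive
o3: d²=234 > ρ²=40 → inactive
o4: d²=218 > ρ²=40 → inactive
F = F_att + ΣF_rep = (-4.9550,7.4850)
p' = p + 1/8·F = (-1.6194,5.9356)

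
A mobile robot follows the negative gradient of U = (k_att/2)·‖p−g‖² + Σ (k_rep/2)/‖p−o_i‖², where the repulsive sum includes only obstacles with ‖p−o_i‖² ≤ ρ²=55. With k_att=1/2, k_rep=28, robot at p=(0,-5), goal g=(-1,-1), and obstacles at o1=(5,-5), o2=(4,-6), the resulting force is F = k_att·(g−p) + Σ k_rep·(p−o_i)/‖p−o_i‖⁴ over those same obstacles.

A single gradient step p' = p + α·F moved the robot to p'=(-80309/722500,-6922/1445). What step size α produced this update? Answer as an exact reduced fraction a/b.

F_att = 1/2·(g−p) = 1/2·(-1,4) = (-0.5000,2.0000)
o1: d²=25 ≤ ρ²=55; F_rep = 28·(-5,0)/25² = (-0.2240,0.0000)
o2: d²=17 ≤ ρ²=55; F_rep = 28·(-4,1)/17² = (-0.3875,0.0969)
F = F_att + ΣF_rep = (-1.1115,2.0969)
Δp = p'−p = (-0.1112,0.2097); α = Δx/Fx = (-80309/722500) / (-80309/72250) = 1/10
check: Δy/Fy = (303/1445) / (606/289) = 1/10 ✓

α = 1/10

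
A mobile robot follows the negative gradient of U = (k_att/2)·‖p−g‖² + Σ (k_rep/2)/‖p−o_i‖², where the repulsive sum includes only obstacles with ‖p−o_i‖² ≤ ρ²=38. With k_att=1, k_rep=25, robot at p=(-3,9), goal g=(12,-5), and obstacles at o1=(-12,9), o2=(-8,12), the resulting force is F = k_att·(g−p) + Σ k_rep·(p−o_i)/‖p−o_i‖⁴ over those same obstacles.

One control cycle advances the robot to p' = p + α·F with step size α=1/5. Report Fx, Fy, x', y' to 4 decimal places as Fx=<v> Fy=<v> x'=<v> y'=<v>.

Fx=15.1081 Fy=-14.0649 x'=0.0216 y'=6.1870

F_att = 1·(g−p) = 1·(15,-14) = (15.0000,-14.0000)
o1: d²=81 > ρ²=38 → inactive
o2: d²=34 ≤ ρ²=38; F_rep = 25·(5,-3)/34² = (0.1081,-0.0649)
F = F_att + ΣF_rep = (15.1081,-14.0649)
p' = p + 1/5·F = (0.0216,6.1870)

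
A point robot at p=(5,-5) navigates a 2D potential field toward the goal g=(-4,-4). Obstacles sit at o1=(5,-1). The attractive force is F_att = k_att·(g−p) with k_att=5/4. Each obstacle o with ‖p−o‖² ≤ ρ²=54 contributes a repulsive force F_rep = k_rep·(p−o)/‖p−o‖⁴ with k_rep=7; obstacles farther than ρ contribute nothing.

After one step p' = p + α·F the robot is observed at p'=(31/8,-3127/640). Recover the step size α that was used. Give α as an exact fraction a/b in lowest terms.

α = 1/10

F_att = 5/4·(g−p) = 5/4·(-9,1) = (-11.2500,1.2500)
o1: d²=16 ≤ ρ²=54; F_rep = 7·(0,-4)/16² = (0.0000,-0.1094)
F = F_att + ΣF_rep = (-11.2500,1.1406)
Δp = p'−p = (-1.1250,0.1141); α = Δx/Fx = (-9/8) / (-45/4) = 1/10
check: Δy/Fy = (73/640) / (73/64) = 1/10 ✓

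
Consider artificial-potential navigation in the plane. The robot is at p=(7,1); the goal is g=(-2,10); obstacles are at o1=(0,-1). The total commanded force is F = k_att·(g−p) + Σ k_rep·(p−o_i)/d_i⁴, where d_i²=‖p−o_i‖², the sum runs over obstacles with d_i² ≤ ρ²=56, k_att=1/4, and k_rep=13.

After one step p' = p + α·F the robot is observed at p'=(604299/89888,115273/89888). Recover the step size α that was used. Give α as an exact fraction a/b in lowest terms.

α = 1/8

F_att = 1/4·(g−p) = 1/4·(-9,9) = (-2.2500,2.2500)
o1: d²=53 ≤ ρ²=56; F_rep = 13·(7,2)/53² = (0.0324,0.0093)
F = F_att + ΣF_rep = (-2.2176,2.2593)
Δp = p'−p = (-0.2772,0.2824); α = Δx/Fx = (-24917/89888) / (-24917/11236) = 1/8
check: Δy/Fy = (25385/89888) / (25385/11236) = 1/8 ✓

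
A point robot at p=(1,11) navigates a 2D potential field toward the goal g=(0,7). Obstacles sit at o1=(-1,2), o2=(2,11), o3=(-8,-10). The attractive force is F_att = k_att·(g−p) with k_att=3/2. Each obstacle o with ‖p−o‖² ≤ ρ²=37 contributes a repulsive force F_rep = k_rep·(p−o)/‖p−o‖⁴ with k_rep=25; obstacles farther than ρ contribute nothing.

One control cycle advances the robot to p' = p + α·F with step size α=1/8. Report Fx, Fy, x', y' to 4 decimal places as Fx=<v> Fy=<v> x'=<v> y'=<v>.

F_att = 3/2·(g−p) = 3/2·(-1,-4) = (-1.5000,-6.0000)
o1: d²=85 > ρ²=37 → inactive
o2: d²=1 ≤ ρ²=37; F_rep = 25·(-1,0)/1² = (-25.0000,0.0000)
o3: d²=522 > ρ²=37 → inactive
F = F_att + ΣF_rep = (-26.5000,-6.0000)
p' = p + 1/8·F = (-2.3125,10.2500)

Fx=-26.5000 Fy=-6.0000 x'=-2.3125 y'=10.2500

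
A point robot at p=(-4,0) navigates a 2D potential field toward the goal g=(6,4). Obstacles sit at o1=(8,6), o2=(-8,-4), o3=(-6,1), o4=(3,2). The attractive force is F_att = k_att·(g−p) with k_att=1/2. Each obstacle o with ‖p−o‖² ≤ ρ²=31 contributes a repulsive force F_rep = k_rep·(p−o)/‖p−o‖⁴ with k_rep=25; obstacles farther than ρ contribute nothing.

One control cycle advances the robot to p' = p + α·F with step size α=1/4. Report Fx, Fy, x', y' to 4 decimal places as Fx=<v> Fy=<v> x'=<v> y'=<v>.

Fx=7.0000 Fy=1.0000 x'=-2.2500 y'=0.2500

F_att = 1/2·(g−p) = 1/2·(10,4) = (5.0000,2.0000)
o1: d²=180 > ρ²=31 → inactive
o2: d²=32 > ρ²=31 → inactive
o3: d²=5 ≤ ρ²=31; F_rep = 25·(2,-1)/5² = (2.0000,-1.0000)
o4: d²=53 > ρ²=31 → inactive
F = F_att + ΣF_rep = (7.0000,1.0000)
p' = p + 1/4·F = (-2.2500,0.2500)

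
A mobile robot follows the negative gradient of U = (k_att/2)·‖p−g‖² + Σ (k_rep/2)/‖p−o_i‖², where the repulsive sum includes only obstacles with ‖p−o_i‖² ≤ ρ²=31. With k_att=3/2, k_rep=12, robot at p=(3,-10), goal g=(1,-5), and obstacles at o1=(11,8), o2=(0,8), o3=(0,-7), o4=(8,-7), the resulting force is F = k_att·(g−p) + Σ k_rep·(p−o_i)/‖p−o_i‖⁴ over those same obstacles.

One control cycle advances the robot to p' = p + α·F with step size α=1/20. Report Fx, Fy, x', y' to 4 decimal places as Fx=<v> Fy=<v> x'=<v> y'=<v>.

F_att = 3/2·(g−p) = 3/2·(-2,5) = (-3.0000,7.5000)
o1: d²=388 > ρ²=31 → inactive
o2: d²=333 > ρ²=31 → inactive
o3: d²=18 ≤ ρ²=31; F_rep = 12·(3,-3)/18² = (0.1111,-0.1111)
o4: d²=34 > ρ²=31 → inactive
F = F_att + ΣF_rep = (-2.8889,7.3889)
p' = p + 1/20·F = (2.8556,-9.6306)

Fx=-2.8889 Fy=7.3889 x'=2.8556 y'=-9.6306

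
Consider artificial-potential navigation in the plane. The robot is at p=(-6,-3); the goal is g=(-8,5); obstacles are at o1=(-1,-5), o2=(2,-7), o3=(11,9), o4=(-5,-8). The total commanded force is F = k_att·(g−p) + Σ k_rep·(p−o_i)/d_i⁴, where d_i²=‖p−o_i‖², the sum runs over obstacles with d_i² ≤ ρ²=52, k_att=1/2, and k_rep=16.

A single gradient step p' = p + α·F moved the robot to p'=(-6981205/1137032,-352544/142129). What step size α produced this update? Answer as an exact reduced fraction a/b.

α = 1/8

F_att = 1/2·(g−p) = 1/2·(-2,8) = (-1.0000,4.0000)
o1: d²=29 ≤ ρ²=52; F_rep = 16·(-5,2)/29² = (-0.0951,0.0380)
o2: d²=80 > ρ²=52 → inactive
o3: d²=433 > ρ²=52 → inactive
o4: d²=26 ≤ ρ²=52; F_rep = 16·(-1,5)/26² = (-0.0237,0.1183)
F = F_att + ΣF_rep = (-1.1188,4.1564)
Δp = p'−p = (-0.1398,0.5195); α = Δx/Fx = (-159013/1137032) / (-159013/142129) = 1/8
check: Δy/Fy = (73843/142129) / (590744/142129) = 1/8 ✓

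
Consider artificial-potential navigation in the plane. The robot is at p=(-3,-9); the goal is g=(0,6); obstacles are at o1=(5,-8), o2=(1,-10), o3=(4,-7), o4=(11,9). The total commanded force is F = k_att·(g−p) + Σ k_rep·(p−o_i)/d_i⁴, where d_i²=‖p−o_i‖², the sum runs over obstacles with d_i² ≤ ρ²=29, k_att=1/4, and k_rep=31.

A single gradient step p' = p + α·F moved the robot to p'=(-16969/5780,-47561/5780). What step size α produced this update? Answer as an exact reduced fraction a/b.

F_att = 1/4·(g−p) = 1/4·(3,15) = (0.7500,3.7500)
o1: d²=65 > ρ²=29 → inactive
o2: d²=17 ≤ ρ²=29; F_rep = 31·(-4,1)/17² = (-0.4291,0.1073)
o3: d²=53 > ρ²=29 → inactive
o4: d²=520 > ρ²=29 → inactive
F = F_att + ΣF_rep = (0.3209,3.8573)
Δp = p'−p = (0.0642,0.7715); α = Δx/Fx = (371/5780) / (371/1156) = 1/5
check: Δy/Fy = (4459/5780) / (4459/1156) = 1/5 ✓

α = 1/5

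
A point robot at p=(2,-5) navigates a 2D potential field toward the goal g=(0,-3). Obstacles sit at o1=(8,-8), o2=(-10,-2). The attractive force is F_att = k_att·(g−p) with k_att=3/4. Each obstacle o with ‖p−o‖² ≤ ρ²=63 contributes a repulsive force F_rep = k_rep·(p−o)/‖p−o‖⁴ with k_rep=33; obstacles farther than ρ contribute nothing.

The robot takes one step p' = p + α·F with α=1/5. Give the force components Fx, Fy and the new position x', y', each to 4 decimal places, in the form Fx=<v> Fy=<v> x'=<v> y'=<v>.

Fx=-1.5978 Fy=1.5489 x'=1.6804 y'=-4.6902

F_att = 3/4·(g−p) = 3/4·(-2,2) = (-1.5000,1.5000)
o1: d²=45 ≤ ρ²=63; F_rep = 33·(-6,3)/45² = (-0.0978,0.0489)
o2: d²=153 > ρ²=63 → inactive
F = F_att + ΣF_rep = (-1.5978,1.5489)
p' = p + 1/5·F = (1.6804,-4.6902)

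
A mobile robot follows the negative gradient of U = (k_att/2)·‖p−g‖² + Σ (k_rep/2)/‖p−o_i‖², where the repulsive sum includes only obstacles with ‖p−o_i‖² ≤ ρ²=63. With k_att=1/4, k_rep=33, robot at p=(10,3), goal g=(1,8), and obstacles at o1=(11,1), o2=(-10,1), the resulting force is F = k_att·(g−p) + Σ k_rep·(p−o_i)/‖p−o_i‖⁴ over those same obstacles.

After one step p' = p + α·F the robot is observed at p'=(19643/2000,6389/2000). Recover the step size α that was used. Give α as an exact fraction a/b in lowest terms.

α = 1/20

F_att = 1/4·(g−p) = 1/4·(-9,5) = (-2.2500,1.2500)
o1: d²=5 ≤ ρ²=63; F_rep = 33·(-1,2)/5² = (-1.3200,2.6400)
o2: d²=404 > ρ²=63 → inactive
F = F_att + ΣF_rep = (-3.5700,3.8900)
Δp = p'−p = (-0.1785,0.1945); α = Δx/Fx = (-357/2000) / (-357/100) = 1/20
check: Δy/Fy = (389/2000) / (389/100) = 1/20 ✓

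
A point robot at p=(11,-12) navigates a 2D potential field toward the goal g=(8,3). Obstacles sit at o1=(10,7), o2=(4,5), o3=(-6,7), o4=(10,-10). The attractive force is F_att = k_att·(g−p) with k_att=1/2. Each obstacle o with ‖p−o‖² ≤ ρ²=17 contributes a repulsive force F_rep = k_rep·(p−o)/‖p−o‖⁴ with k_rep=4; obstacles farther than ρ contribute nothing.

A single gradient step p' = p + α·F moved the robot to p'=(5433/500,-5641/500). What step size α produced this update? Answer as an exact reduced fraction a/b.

F_att = 1/2·(g−p) = 1/2·(-3,15) = (-1.5000,7.5000)
o1: d²=362 > ρ²=17 → inactive
o2: d²=338 > ρ²=17 → inactive
o3: d²=650 > ρ²=17 → inactive
o4: d²=5 ≤ ρ²=17; F_rep = 4·(1,-2)/5² = (0.1600,-0.3200)
F = F_att + ΣF_rep = (-1.3400,7.1800)
Δp = p'−p = (-0.1340,0.7180); α = Δx/Fx = (-67/500) / (-67/50) = 1/10
check: Δy/Fy = (359/500) / (359/50) = 1/10 ✓

α = 1/10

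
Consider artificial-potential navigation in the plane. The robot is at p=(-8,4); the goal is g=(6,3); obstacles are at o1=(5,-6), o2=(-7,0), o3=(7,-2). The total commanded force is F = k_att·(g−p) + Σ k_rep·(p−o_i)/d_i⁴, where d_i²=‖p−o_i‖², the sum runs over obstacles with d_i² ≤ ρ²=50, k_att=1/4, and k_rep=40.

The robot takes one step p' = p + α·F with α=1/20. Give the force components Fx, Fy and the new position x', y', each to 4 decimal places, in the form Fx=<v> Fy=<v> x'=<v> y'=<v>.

F_att = 1/4·(g−p) = 1/4·(14,-1) = (3.5000,-0.2500)
o1: d²=269 > ρ²=50 → inactive
o2: d²=17 ≤ ρ²=50; F_rep = 40·(-1,4)/17² = (-0.1384,0.5536)
o3: d²=261 > ρ²=50 → inactive
F = F_att + ΣF_rep = (3.3616,0.3036)
p' = p + 1/20·F = (-7.8319,4.0152)

Fx=3.3616 Fy=0.3036 x'=-7.8319 y'=4.0152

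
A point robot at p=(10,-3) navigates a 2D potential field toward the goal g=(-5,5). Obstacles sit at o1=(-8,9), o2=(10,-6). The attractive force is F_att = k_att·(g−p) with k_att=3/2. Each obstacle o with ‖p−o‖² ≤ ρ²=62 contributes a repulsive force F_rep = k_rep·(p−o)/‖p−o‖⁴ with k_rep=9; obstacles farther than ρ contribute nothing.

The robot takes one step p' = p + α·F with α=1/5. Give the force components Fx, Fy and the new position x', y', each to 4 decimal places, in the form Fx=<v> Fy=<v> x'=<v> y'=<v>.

F_att = 3/2·(g−p) = 3/2·(-15,8) = (-22.5000,12.0000)
o1: d²=468 > ρ²=62 → inactive
o2: d²=9 ≤ ρ²=62; F_rep = 9·(0,3)/9² = (0.0000,0.3333)
F = F_att + ΣF_rep = (-22.5000,12.3333)
p' = p + 1/5·F = (5.5000,-0.5333)

Fx=-22.5000 Fy=12.3333 x'=5.5000 y'=-0.5333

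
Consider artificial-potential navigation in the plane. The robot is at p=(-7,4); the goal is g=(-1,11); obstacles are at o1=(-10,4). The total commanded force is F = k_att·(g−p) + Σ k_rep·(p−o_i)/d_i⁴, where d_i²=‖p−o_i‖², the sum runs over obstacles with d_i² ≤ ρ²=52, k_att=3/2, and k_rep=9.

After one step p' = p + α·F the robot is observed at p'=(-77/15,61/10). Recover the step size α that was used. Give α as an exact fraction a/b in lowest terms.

F_att = 3/2·(g−p) = 3/2·(6,7) = (9.0000,10.5000)
o1: d²=9 ≤ ρ²=52; F_rep = 9·(3,0)/9² = (0.3333,0.0000)
F = F_att + ΣF_rep = (9.3333,10.5000)
Δp = p'−p = (1.8667,2.1000); α = Δx/Fx = (28/15) / (28/3) = 1/5
check: Δy/Fy = (21/10) / (21/2) = 1/5 ✓

α = 1/5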